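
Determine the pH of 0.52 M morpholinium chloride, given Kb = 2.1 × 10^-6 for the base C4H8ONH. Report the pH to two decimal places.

pH = 4.30

C4H8ONH2+ is the conjugate acid of the weak base C4H8ONH.
Ka = Kw/Kb = 1.0×10^-14 / 2.1 × 10^-6 = 4.76 × 10^-9
Ka = x²/(0.52 − x) = 4.76 × 10^-9
Since Ka ≪ C₀, x ≈ √(Ka·C₀) = 4.98 × 10^-5 M.
(x/C₀ = 0.0096% < 5%, so the approximation holds.)
pH = −log[H+] = −log(4.98 × 10^-5) = 4.30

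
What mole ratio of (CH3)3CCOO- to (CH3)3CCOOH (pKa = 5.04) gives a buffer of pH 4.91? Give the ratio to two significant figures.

pH = pKa + log(r) ⇒ log(r) = 4.91 − 5.04 = -0.13
r = [(CH3)3CCOO-]/[(CH3)3CCOOH] = 10^(-0.13) = 0.741

ratio = 0.74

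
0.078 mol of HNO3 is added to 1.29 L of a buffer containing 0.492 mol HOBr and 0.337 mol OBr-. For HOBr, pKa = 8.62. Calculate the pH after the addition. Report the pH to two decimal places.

pH = 8.28

After neutralization: n(HOBr) = 0.57 mol, n(OBr-) = 0.259 mol.
pH = pKa + log([A⁻]/[HA]) = 8.62 + log(0.259/0.57) = 8.62 -0.343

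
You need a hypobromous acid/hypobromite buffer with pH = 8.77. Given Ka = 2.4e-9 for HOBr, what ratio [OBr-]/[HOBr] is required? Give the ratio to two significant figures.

pKa = -log(2.4 × 10^-9) = 8.620
pH = pKa + log(r) ⇒ log(r) = 8.77 − 8.620 = +0.150
r = [OBr-]/[HOBr] = 10^(+0.150) = 1.41

ratio = 1.4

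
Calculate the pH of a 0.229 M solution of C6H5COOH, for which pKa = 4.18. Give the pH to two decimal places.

C6H5COOH ⇌ C6H5COO- + H+
Ka = 10^(−4.18) = 6.61 × 10^-5
From the ICE table, Ka = [H+]²/(0.229 − [H+]) = 6.61 × 10^-5.
Neglecting [H+] in the denominator: [H+] = √(6.61 × 10^-5 × 0.229) = 3.89 × 10^-3 M
pH = −log[H+] = −log(3.89 × 10^-3) = 2.41

pH = 2.41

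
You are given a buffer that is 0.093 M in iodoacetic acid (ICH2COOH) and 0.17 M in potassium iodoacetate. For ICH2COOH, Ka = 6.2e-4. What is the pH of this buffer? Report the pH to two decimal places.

pH = 3.47

pKa = −log(6.2 × 10^-4) = 3.208
Using pH = pKa + log([base]/[acid]) with [base]/[acid] = 0.17/0.093:
pH = 3.208 + (+0.262) = 3.47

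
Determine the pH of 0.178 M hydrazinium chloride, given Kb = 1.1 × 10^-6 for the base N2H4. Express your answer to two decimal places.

N2H5+ is the conjugate acid of the weak base N2H4.
Ka = Kw/Kb = 1.0×10^-14 / 1.1 × 10^-6 = 9.09 × 10^-9
From the ICE table, Ka = x²/(0.178 − x) = 9.09 × 10^-9.
Neglecting x in the denominator: x = √(9.09 × 10^-9 × 0.178) = 4.02 × 10^-5 M
pH = −log(4.02 × 10^-5) = 4.40

pH = 4.40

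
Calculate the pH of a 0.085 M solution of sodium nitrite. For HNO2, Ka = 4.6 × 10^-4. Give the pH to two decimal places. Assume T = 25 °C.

pH = 8.13

NO2- is the conjugate base of the weak acid HNO2.
Kb = Kw/Ka = 1.0×10^-14 / 4.6 × 10^-4 = 2.17 × 10^-11
From the ICE table, Kb = [OH-]²/(0.085 − [OH-]) = 2.17 × 10^-11.
Neglecting [OH-] in the denominator: [OH-] = √(2.17 × 10^-11 × 0.085) = 1.36 × 10^-6 M
([OH-]/C₀ = 0.0016% < 5%, so the approximation holds.)
pOH = −log(1.36 × 10^-6) = 5.87; pH = 14.00 − 5.87 = 8.13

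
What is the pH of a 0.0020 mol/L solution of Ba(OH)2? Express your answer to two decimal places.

Ba(OH)2 is a strong base (each formula unit releases 2 OH-); [OH-] = 0.004 M.
pOH = -log(0.004) = 2.40
pH = 14.00 - 2.40 = 11.60

pH = 11.60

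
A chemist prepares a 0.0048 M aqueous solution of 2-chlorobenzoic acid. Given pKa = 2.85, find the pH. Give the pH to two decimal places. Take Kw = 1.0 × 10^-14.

pH = 2.70

ClC6H4COOH ⇌ ClC6H4COO- + H+
Ka = 10^(−2.85) = 1.41 × 10^-3
Let x = [H+] at equilibrium. Ka = x²/(0.0048 − x).
The 5% rule fails; solving x² + Ka·x − Ka·C₀ = 0 exactly:
x = [−0.00141 + √(0.00141² + 2.71e-05)]/2 = 1.99 × 10^-3 M
pH = −log(1.99 × 10^-3) = 2.70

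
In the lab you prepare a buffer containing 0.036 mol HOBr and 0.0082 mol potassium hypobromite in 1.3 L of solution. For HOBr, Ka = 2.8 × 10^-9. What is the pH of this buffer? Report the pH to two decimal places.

pH = 7.91

pKa = −log(2.8 × 10^-9) = 8.553
Henderson–Hasselbalch: pH = pKa + log([OBr-]/[HOBr]) = 8.553 + log(0.0082/0.036)
pH = 8.553 + (-0.642) = 7.91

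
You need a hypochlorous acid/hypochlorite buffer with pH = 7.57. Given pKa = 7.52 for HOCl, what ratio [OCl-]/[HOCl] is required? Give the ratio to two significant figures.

ratio = 1.1

pH = pKa + log(r) ⇒ log(r) = 7.57 − 7.52 = +0.05
r = [OCl-]/[HOCl] = 10^(+0.05) = 1.12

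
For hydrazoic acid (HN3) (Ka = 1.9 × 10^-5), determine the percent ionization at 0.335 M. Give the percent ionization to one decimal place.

HN3 ⇌ N3- + H+; let x = [H+] at equilibrium.
x ≈ √(Ka·C₀) = √(1.9 × 10^-5 × 0.335) = 2.52 × 10^-3 M
Fraction ionized = 2.52 × 10^-3 / 0.335 = 0.0075 → 0.8%

0.8%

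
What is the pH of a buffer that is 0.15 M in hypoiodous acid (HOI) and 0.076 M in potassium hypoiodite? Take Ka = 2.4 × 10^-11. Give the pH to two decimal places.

pKa = −log(2.4 × 10^-11) = 10.620
Henderson–Hasselbalch: pH = pKa + log([OI-]/[HOI]) = 10.620 + log(0.076/0.15)
pH = 10.620 + (-0.295) = 10.32

pH = 10.32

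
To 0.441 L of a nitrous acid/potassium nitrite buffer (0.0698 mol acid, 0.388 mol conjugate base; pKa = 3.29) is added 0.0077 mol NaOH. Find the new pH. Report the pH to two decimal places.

After neutralization: n(HNO2) = 0.0621 mol, n(NO2-) = 0.396 mol.
pH = pKa + log([A⁻]/[HA]) = 3.29 + log(0.396/0.0621) = 3.29 +0.805

pH = 4.09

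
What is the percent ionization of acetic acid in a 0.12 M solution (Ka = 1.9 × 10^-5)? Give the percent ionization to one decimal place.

CH3COOH ⇌ CH3COO- + H+; let x = [H+] at equilibrium.
x ≈ √(Ka·C₀) = √(1.9 × 10^-5 × 0.12) = 1.51 × 10^-3 M
Fraction ionized = 1.51 × 10^-3 / 0.12 = 0.0126 → 1.3%

1.3%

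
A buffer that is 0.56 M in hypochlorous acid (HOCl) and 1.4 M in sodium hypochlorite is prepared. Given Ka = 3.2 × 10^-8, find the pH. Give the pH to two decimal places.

pH = 7.89

pKa = −log(3.2 × 10^-8) = 7.495
pH = pKa + log([A⁻]/[HA]) = 7.495 + log(1.4/0.56)
pH = 7.495 + (+0.398) = 7.89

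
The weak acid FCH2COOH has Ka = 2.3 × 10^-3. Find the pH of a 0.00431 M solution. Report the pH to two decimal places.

FCH2COOH ⇌ FCH2COO- + H+
From the ICE table, Ka = [H+]²/(0.00431 − [H+]) = 2.3 × 10^-3.
[H+] is not negligible relative to C₀; solve [H+]² + 0.0023·[H+] − 9.91e-06 = 0.
[H+] = (−Ka + √(Ka² + 4·Ka·C₀))/2 = 2.20 × 10^-3 M
pH = −log[H+] = −log(2.20 × 10^-3) = 2.66

pH = 2.66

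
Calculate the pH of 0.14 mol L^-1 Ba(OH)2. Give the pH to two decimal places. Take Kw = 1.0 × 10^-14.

pH = 13.45

Ba(OH)2 is a strong base (each formula unit releases 2 OH-); [OH-] = 0.28 M.
pOH = -log(0.28) = 0.55
pH = 14.00 - 0.55 = 13.45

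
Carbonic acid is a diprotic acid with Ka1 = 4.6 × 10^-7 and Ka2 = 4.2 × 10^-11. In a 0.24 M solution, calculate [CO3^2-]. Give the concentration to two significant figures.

First ionization gives [H+] ≈ [HCO3-] = 3.32 × 10^-4 M.
Second step: Ka2 = [H+][CO3^2-]/[HCO3-] ≈ [CO3^2-] (since [H+] ≈ [HCO3-]).
So [CO3^2-] ≈ Ka2.

4.2 × 10^-11 M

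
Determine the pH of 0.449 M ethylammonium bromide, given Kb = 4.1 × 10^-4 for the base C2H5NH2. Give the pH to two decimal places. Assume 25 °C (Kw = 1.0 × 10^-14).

C2H5NH3+ is the conjugate acid of the weak base C2H5NH2.
Ka = Kw/Kb = 1.0×10^-14 / 4.1 × 10^-4 = 2.44 × 10^-11
From the ICE table, Ka = x²/(0.449 − x) = 2.44 × 10^-11.
Neglecting x in the denominator: x = √(2.44 × 10^-11 × 0.449) = 3.31 × 10^-6 M
pH = −log[H+] = −log(3.31 × 10^-6) = 5.48

pH = 5.48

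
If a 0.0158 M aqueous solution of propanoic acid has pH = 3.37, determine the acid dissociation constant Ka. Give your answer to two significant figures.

[H+] = 10^(-3.37) = 4.27 × 10^-4 M
At equilibrium [HA] = 0.0158 − 4.27 × 10^-4 = 1.54 × 10^-2 M
Ka = [H+][A-]/[HA] = (4.27 × 10^-4)² / 1.54 × 10^-2 = 1.2 × 10^-5

Ka = 1.2 × 10^-5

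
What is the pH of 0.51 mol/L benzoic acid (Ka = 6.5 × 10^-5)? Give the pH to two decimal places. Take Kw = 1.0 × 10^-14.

pH = 2.24

C6H5COOH ⇌ C6H5COO- + H+
From the ICE table, Ka = [H+]²/(0.51 − [H+]) = 6.5 × 10^-5.
Since Ka ≪ C₀, [H+] ≈ √(Ka·C₀) = 5.76 × 10^-3 M.
pH = −log(5.76 × 10^-3) = 2.24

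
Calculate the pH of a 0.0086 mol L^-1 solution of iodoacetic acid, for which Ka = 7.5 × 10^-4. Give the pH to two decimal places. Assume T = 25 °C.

pH = 2.66

ICH2COOH ⇌ ICH2COO- + H+
Ka = [H+]²/(0.0086 − [H+]) = 7.5 × 10^-4
The 5% rule fails; solving [H+]² + Ka·[H+] − Ka·C₀ = 0 exactly:
[H+] = (−Ka + √(Ka² + 4·Ka·C₀))/2 = 2.19 × 10^-3 M
pH = −log[H+] = −log(2.19 × 10^-3) = 2.66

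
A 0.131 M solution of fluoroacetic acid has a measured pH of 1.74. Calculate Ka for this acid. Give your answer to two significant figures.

Ka = 2.9 × 10^-3

[H+] = 10^(-1.74) = 1.82 × 10^-2 M
At equilibrium [HA] = 0.131 − 1.82 × 10^-2 = 1.13 × 10^-1 M
Ka = [H+][A-]/[HA] = (1.82 × 10^-2)² / 1.13 × 10^-1 = 2.9 × 10^-3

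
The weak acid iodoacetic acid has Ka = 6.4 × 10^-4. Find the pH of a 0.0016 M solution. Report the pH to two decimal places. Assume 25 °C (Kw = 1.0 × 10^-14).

pH = 3.13

ICH2COOH ⇌ ICH2COO- + H+
Let x = [H+] at equilibrium. Ka = x²/(0.0016 − x).
The 5% rule fails; solving x² + Ka·x − Ka·C₀ = 0 exactly:
x = (−Ka + √(Ka² + 4·Ka·C₀))/2 = 7.41 × 10^-4 M
pH = −log(7.41 × 10^-4) = 3.13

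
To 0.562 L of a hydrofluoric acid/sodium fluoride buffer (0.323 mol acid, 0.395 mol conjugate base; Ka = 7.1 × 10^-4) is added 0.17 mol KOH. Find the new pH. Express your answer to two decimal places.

After neutralization: n(HF) = 0.153 mol, n(F-) = 0.565 mol.
pKa = −log(7.1 × 10^-4) = 3.149
Henderson–Hasselbalch with mole ratio 0.565/0.153: pH = 3.149 + (+0.567)

pH = 3.72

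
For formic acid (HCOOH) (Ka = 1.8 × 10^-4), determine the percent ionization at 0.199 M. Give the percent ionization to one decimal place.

HCOOH ⇌ HCOO- + H+; let x = [H+] at equilibrium.
x ≈ √(Ka·C₀) = √(1.8 × 10^-4 × 0.199) = 5.98 × 10^-3 M
% ionization = x/C₀ × 100% = 5.98 × 10^-3/0.199 × 100% = 3.0%

3.0%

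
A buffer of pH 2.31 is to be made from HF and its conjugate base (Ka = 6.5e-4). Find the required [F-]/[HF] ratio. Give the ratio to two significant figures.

pKa = -log(6.5 × 10^-4) = 3.187
pH = pKa + log(r) ⇒ log(r) = 2.31 − 3.187 = -0.877
r = [F-]/[HF] = 10^(-0.877) = 0.133

ratio = 0.13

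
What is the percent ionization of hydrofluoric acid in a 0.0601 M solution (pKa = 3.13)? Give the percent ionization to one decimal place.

HF ⇌ F- + H+; let x = [H+] at equilibrium.
Ka = 10^(−3.13) = 7.41 × 10^-4
Ka = x²/(C₀ − x); solving the quadratic gives x = 6.31 × 10^-3 M.
Fraction ionized = 6.31 × 10^-3 / 0.0601 = 0.1050 → 10.5%

10.5%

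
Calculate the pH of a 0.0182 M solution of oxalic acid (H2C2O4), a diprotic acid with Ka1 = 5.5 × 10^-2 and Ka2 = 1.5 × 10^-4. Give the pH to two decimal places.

pH = 1.84

Since Ka1 ≫ Ka2, the first ionization dominates [H+].
Ka1 = x²/(0.0182 − x) = 5.5 × 10^-2
Solving the quadratic: x = (−Ka1 + √(Ka1² + 4·Ka1·C₀))/2 = 1.44 × 10^-2 M
pH = −log(1.44 × 10^-2) = 1.84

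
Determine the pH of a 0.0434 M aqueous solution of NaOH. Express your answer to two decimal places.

pH = 12.64

NaOH is a strong base; [OH-] = 0.0434 M.
pOH = -log(0.0434) = 1.36
pH = 14.00 - 1.36 = 12.64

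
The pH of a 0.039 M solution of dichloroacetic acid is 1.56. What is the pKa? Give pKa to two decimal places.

[H+] = 10^(-1.56) = 2.75 × 10^-2 M
At equilibrium [HA] = 0.039 − 2.75 × 10^-2 = 1.15 × 10^-2 M
Ka = [H+][A-]/[HA] = (2.75 × 10^-2)² / 1.15 × 10^-2 = 6.58 × 10^-2
pKa = -log(6.58 × 10^-2) = 1.18

pKa = 1.18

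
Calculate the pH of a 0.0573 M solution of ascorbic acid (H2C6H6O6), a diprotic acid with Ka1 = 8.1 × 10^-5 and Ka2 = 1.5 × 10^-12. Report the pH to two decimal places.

pH = 2.67

Ka1 ≫ Ka2, so treat the first dissociation as the only significant source of H+.
Ka1 = x²/(0.0573 − x) = 8.1 × 10^-5
x ≈ √(8.1 × 10^-5 × 0.0573) = 2.15 × 10^-3 M
pH = −log(2.15 × 10^-3) = 2.67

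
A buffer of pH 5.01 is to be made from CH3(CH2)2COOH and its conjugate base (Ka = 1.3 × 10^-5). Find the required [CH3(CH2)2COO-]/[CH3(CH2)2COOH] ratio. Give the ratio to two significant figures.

ratio = 1.3

pKa = -log(1.3 × 10^-5) = 4.886
pH = pKa + log(r) ⇒ log(r) = 5.01 − 4.886 = +0.124
r = [CH3(CH2)2COO-]/[CH3(CH2)2COOH] = 10^(+0.124) = 1.33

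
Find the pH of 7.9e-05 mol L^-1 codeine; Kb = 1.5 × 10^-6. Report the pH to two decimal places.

pH = 9.01

C18H21NO3 + H2O ⇌ C18H22NO3+ + OH-
From the ICE table, Kb = x²/(7.9e-05 − x) = 1.5 × 10^-6.
The 5% rule fails; solving x² + Kb·x − Kb·C₀ = 0 exactly:
x = (−Kb + √(Kb² + 4·Kb·C₀))/2 = 1.02 × 10^-5 M
pOH = −log(1.02 × 10^-5) = 4.99; pH = 14.00 − 4.99 = 9.01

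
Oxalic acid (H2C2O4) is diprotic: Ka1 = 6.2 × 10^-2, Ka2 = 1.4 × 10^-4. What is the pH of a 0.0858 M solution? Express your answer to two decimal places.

pH = 1.32

Ka1 ≫ Ka2, so treat the first dissociation as the only significant source of H+.
Ka1 = x²/(0.0858 − x) = 6.2 × 10^-2
Solving the quadratic: x = (−Ka1 + √(Ka1² + 4·Ka1·C₀))/2 = 4.83 × 10^-2 M
pH = −log(4.83 × 10^-2) = 1.32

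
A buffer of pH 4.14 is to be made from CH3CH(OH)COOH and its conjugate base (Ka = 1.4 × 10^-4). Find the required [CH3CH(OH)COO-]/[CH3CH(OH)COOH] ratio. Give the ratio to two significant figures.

pKa = -log(1.4 × 10^-4) = 3.854
pH = pKa + log(r) ⇒ log(r) = 4.14 − 3.854 = +0.286
r = [CH3CH(OH)COO-]/[CH3CH(OH)COOH] = 10^(+0.286) = 1.93

ratio = 1.9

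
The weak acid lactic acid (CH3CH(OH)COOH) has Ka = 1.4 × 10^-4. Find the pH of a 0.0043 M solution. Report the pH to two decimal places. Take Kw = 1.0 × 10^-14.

CH3CH(OH)COOH ⇌ CH3CH(OH)COO- + H+
Ka = x²/(0.0043 − x) = 1.4 × 10^-4
Here C₀/Ka ≈ 30.7, so the small-x approximation fails. Use the quadratic:
x = (−Ka + √(Ka² + 4·Ka·C₀))/2 = 7.09 × 10^-4 M
pH = −log(7.09 × 10^-4) = 3.15

pH = 3.15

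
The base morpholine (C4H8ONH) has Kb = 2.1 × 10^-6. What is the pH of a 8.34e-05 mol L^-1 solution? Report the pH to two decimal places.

pH = 9.09

C4H8ONH + H2O ⇌ C4H8ONH2+ + OH-
Kb = x²/(8.34e-05 − x) = 2.1 × 10^-6
x is not negligible relative to C₀; solve x² + 2.1e-06·x − 1.75e-10 = 0.
x = [−2.1e-06 + √(2.1e-06² + 7.01e-10)]/2 = 1.22 × 10^-5 M
pOH = 4.91, so pH = 14.00 − pOH = 9.09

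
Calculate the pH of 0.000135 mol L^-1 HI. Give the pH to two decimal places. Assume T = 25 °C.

pH = 3.87

HI is a strong acid and dissociates completely, so [H+] = 0.000135 M.
pH = -log(0.000135) = 3.87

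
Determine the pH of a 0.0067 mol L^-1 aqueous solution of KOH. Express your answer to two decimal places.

KOH is a strong base; [OH-] = 0.0067 M.
pOH = -log(0.0067) = 2.17
pH = 14.00 - 2.17 = 11.83

pH = 11.83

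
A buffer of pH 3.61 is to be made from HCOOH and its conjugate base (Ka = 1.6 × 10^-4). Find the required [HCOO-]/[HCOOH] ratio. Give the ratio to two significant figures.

pKa = -log(1.6 × 10^-4) = 3.796
pH = pKa + log(r) ⇒ log(r) = 3.61 − 3.796 = -0.186
r = [HCOO-]/[HCOOH] = 10^(-0.186) = 0.652

ratio = 0.65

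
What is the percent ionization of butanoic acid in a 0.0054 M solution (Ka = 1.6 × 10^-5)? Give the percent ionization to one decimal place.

5.3%

CH3(CH2)2COOH ⇌ CH3(CH2)2COO- + H+; let x = [H+] at equilibrium.
Solve x² + 1.6e-05x − 8.64e-08 = 0 → x = 2.86 × 10^-4 M
% ionization = x/C₀ × 100% = 2.86 × 10^-4/0.0054 × 100% = 5.3%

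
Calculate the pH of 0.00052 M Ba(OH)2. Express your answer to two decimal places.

pH = 11.02

Ba(OH)2 is a strong base (each formula unit releases 2 OH-); [OH-] = 0.00104 M.
pOH = -log(0.00104) = 2.98
pH = 14.00 - 2.98 = 11.02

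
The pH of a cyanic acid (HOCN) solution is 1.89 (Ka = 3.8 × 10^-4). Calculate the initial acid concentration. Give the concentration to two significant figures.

C₀ = 4.5 × 10^-1 M

[H+] = 10^(-1.89) = 1.29 × 10^-2 M = x
Ka = x²/(C₀ − x) ⇒ C₀ = x + x²/Ka
C₀ = 1.29 × 10^-2 + (1.29 × 10^-2)²/(3.8 × 10^-4) = 4.51 × 10^-1 M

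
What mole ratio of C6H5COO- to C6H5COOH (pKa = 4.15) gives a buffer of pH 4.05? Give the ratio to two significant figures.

pH = pKa + log(r) ⇒ log(r) = 4.05 − 4.15 = -0.10
r = [C6H5COO-]/[C6H5COOH] = 10^(-0.10) = 0.794

ratio = 0.79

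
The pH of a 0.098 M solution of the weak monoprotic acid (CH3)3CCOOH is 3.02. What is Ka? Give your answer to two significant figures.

Ka = 9.4 × 10^-6

[H+] = 10^(-3.02) = 9.55 × 10^-4 M
At equilibrium [HA] = 0.098 − 9.55 × 10^-4 = 9.70 × 10^-2 M
Ka = [H+][A-]/[HA] = (9.55 × 10^-4)² / 9.70 × 10^-2 = 9.4 × 10^-6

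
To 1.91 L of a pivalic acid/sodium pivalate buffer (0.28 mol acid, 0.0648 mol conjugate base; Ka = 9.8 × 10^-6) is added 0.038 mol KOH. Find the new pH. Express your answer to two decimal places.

pH = 4.64

After neutralization: n((CH3)3CCOOH) = 0.242 mol, n((CH3)3CCOO-) = 0.103 mol.
pKa = −log(9.8 × 10^-6) = 5.009
Henderson–Hasselbalch with mole ratio 0.103/0.242: pH = 5.009 + (-0.371)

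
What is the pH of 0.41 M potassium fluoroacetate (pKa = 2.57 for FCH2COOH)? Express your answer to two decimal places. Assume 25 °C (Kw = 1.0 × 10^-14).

FCH2COO- is the conjugate base of the weak acid FCH2COOH.
Ka = 10^(−2.57) = 2.69 × 10^-3
Kb = Kw/Ka = 1.0×10^-14 / 2.69 × 10^-3 = 3.72 × 10^-12
From the ICE table, Kb = x²/(0.41 − x) = 3.72 × 10^-12.
Since Kb ≪ C₀, x ≈ √(Kb·C₀) = 1.23 × 10^-6 M.
Check: 0.0003% ionized — well under 5%, approximation valid.
pOH = −log(1.23 × 10^-6) = 5.91; pH = 14.00 − 5.91 = 8.09

pH = 8.09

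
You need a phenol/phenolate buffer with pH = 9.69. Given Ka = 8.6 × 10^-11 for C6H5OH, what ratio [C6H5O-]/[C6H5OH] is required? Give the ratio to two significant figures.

ratio = 0.42

pKa = -log(8.6 × 10^-11) = 10.066
pH = pKa + log(r) ⇒ log(r) = 9.69 − 10.066 = -0.376
r = [C6H5O-]/[C6H5OH] = 10^(-0.376) = 0.421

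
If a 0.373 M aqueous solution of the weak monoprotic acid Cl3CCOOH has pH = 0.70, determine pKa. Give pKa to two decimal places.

[H+] = 10^(-0.70) = 2.00 × 10^-1 M
At equilibrium [HA] = 0.373 − 2.00 × 10^-1 = 1.73 × 10^-1 M
Ka = [H+][A-]/[HA] = (2.00 × 10^-1)² / 1.73 × 10^-1 = 2.31 × 10^-1
pKa = -log(2.31 × 10^-1) = 0.64

pKa = 0.64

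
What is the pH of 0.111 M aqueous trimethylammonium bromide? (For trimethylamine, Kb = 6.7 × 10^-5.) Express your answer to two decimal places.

pH = 5.39

(CH3)3NH+ is the conjugate acid of the weak base (CH3)3N.
Ka = Kw/Kb = 1.0×10^-14 / 6.7 × 10^-5 = 1.49 × 10^-10
From the ICE table, Ka = [H+]²/(0.111 − [H+]) = 1.49 × 10^-10.
Neglecting [H+] in the denominator: [H+] = √(1.49 × 10^-10 × 0.111) = 4.07 × 10^-6 M
([H+]/C₀ = 0.0037% < 5%, so the approximation holds.)
pH = −log[H+] = −log(4.07 × 10^-6) = 5.39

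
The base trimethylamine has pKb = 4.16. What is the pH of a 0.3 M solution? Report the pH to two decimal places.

pH = 11.66

(CH3)3N + H2O ⇌ (CH3)3NH+ + OH-
Kb = 10^(−4.16) = 6.92 × 10^-5
Kb = [OH-]²/(0.3 − [OH-]) = 6.92 × 10^-5
Neglecting [OH-] in the denominator: [OH-] = √(6.92 × 10^-5 × 0.3) = 4.56 × 10^-3 M
Check: 1.5% ionized — well under 5%, approximation valid.
pOH = 2.34, so pH = 14.00 − pOH = 11.66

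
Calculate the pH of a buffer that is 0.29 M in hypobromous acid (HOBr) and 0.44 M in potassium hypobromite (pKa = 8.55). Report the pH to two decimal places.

pH = 8.73

pH = pKa + log([A⁻]/[HA]) = 8.55 + log(0.44/0.29)
pH = 8.55 + (+0.181) = 8.73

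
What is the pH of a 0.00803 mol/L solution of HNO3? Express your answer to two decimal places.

HNO3 is a strong acid and dissociates completely, so [H+] = 0.00803 M.
pH = -log(0.00803) = 2.10

pH = 2.10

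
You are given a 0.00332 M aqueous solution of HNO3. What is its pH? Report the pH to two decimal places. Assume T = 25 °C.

HNO3 is a strong acid and dissociates completely, so [H+] = 0.00332 M.
pH = -log(0.00332) = 2.48

pH = 2.48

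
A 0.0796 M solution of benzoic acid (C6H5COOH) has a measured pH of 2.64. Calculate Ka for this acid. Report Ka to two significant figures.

[H+] = 10^(-2.64) = 2.29 × 10^-3 M
At equilibrium [HA] = 0.0796 − 2.29 × 10^-3 = 7.73 × 10^-2 M
Ka = [H+][A-]/[HA] = (2.29 × 10^-3)² / 7.73 × 10^-2 = 6.8 × 10^-5

Ka = 6.8 × 10^-5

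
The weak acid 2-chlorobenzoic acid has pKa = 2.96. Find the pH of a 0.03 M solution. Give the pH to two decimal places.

ClC6H4COOH ⇌ ClC6H4COO- + H+
Ka = 10^(−2.96) = 1.10 × 10^-3
From the ICE table, Ka = [H+]²/(0.03 − [H+]) = 1.10 × 10^-3.
Here C₀/Ka ≈ 27.3, so the small-[H+] approximation fails. Use the quadratic:
[H+] = [−0.0011 + √(0.0011² + 0.000132)]/2 = 5.22 × 10^-3 M
pH = −log[H+] = −log(5.22 × 10^-3) = 2.28

pH = 2.28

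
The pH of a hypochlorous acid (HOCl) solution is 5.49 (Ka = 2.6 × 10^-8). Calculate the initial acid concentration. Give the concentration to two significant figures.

C₀ = 4.1 × 10^-4 M

[H+] = 10^(-5.49) = 3.24 × 10^-6 M = x
Ka = x²/(C₀ − x) ⇒ C₀ = x + x²/Ka
C₀ = 3.24 × 10^-6 + (3.24 × 10^-6)²/(2.6 × 10^-8) = 4.07 × 10^-4 M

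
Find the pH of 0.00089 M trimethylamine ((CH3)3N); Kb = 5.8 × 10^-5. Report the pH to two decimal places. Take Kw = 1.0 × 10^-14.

(CH3)3N + H2O ⇌ (CH3)3NH+ + OH-
Let x = [OH-] at equilibrium. Kb = x²/(0.00089 − x).
Here C₀/Kb ≈ 15.3, so the small-x approximation fails. Use the quadratic:
x = (−Kb + √(Kb² + 4·Kb·C₀))/2 = 2.00 × 10^-4 M
pOH = −log(2.00 × 10^-4) = 3.70; pH = 14.00 − 3.70 = 10.30

pH = 10.30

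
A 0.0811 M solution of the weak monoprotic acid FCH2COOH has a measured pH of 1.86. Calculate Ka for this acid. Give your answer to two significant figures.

Ka = 2.8 × 10^-3

[H+] = 10^(-1.86) = 1.38 × 10^-2 M
At equilibrium [HA] = 0.0811 − 1.38 × 10^-2 = 6.73 × 10^-2 M
Ka = [H+][A-]/[HA] = (1.38 × 10^-2)² / 6.73 × 10^-2 = 2.8 × 10^-3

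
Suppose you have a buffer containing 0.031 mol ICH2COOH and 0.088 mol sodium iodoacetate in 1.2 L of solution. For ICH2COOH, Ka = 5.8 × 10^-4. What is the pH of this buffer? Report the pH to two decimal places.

pH = 3.69

pKa = −log(5.8 × 10^-4) = 3.237
Henderson–Hasselbalch: pH = pKa + log([ICH2COO-]/[ICH2COOH]) = 3.237 + log(0.088/0.031)
pH = 3.237 + (+0.453) = 3.69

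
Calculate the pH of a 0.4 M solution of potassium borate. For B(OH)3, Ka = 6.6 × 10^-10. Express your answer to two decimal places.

B(OH)4- is the conjugate base of the weak acid B(OH)3.
Kb = Kw/Ka = 1.0×10^-14 / 6.6 × 10^-10 = 1.52 × 10^-5
Kb = [OH-]²/(0.4 − [OH-]) = 1.52 × 10^-5
Since Kb ≪ C₀, [OH-] ≈ √(Kb·C₀) = 2.47 × 10^-3 M.
pOH = −log(2.47 × 10^-3) = 2.61; pH = 14.00 − 2.61 = 11.39

pH = 11.39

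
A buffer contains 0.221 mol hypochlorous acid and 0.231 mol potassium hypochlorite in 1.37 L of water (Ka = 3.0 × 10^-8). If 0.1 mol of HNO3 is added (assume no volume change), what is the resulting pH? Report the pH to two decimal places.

Added H+ converts OCl- to HOCl: HOCl → 0.321 mol, OCl- → 0.131 mol.
pKa = −log(3.0 × 10^-8) = 7.523
pH = pKa + log([A⁻]/[HA]) = 7.523 + log(0.131/0.321) = 7.523 -0.389

pH = 7.13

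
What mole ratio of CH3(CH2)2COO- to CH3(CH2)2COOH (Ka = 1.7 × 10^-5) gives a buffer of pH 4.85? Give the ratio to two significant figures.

ratio = 1.2

pKa = -log(1.7 × 10^-5) = 4.770
pH = pKa + log(r) ⇒ log(r) = 4.85 − 4.770 = +0.080
r = [CH3(CH2)2COO-]/[CH3(CH2)2COOH] = 10^(+0.080) = 1.2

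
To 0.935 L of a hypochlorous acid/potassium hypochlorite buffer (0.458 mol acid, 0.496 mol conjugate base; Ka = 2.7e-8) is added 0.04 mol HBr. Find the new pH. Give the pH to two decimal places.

pH = 7.53

After neutralization: n(HOCl) = 0.498 mol, n(OCl-) = 0.456 mol.
pKa = −log(2.7 × 10^-8) = 7.569
pH = pKa + log(n_OCl-/n_HOCl) = 7.569 + log(0.456/0.498) = 7.569 + (-0.038)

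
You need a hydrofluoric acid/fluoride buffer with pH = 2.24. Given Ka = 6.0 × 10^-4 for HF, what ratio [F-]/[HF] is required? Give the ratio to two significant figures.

pKa = -log(6.0 × 10^-4) = 3.222
pH = pKa + log(r) ⇒ log(r) = 2.24 − 3.222 = -0.982
r = [F-]/[HF] = 10^(-0.982) = 0.104

ratio = 0.10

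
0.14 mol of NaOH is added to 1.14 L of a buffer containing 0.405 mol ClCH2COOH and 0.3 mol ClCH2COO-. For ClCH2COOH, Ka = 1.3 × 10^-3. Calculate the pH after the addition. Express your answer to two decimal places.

After neutralization: n(ClCH2COOH) = 0.265 mol, n(ClCH2COO-) = 0.44 mol.
pKa = −log(1.3 × 10^-3) = 2.886
pH = pKa + log(n_ClCH2COO-/n_ClCH2COOH) = 2.886 + log(0.44/0.265) = 2.886 + (+0.220)

pH = 3.11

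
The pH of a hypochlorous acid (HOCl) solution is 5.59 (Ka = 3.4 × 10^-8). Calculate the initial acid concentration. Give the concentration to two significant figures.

C₀ = 2.0 × 10^-4 M

[H+] = 10^(-5.59) = 2.57 × 10^-6 M = x
Ka = x²/(C₀ − x) ⇒ C₀ = x + x²/Ka
C₀ = 2.57 × 10^-6 + (2.57 × 10^-6)²/(3.4 × 10^-8) = 1.97 × 10^-4 M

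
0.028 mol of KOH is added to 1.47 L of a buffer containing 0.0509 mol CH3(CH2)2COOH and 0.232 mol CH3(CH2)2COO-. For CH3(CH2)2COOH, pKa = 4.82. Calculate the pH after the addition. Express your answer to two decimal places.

pH = 5.88

OH- converts CH3(CH2)2COOH to CH3(CH2)2COO-: CH3(CH2)2COOH → 0.0229 mol, CH3(CH2)2COO- → 0.26 mol.
pH = pKa + log([A⁻]/[HA]) = 4.82 + log(0.26/0.0229) = 4.82 +1.055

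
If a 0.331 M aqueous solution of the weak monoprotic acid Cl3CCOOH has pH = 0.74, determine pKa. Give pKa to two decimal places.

[H+] = 10^(-0.74) = 1.82 × 10^-1 M
At equilibrium [HA] = 0.331 − 1.82 × 10^-1 = 1.49 × 10^-1 M
Ka = [H+][A-]/[HA] = (1.82 × 10^-1)² / 1.49 × 10^-1 = 2.22 × 10^-1
pKa = -log(2.22 × 10^-1) = 0.65

pKa = 0.65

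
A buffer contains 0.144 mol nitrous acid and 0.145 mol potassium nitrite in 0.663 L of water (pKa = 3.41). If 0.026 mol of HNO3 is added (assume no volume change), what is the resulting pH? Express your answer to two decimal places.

After neutralization: n(HNO2) = 0.17 mol, n(NO2-) = 0.119 mol.
pH = pKa + log(n_NO2-/n_HNO2) = 3.41 + log(0.119/0.17) = 3.41 + (-0.155)

pH = 3.26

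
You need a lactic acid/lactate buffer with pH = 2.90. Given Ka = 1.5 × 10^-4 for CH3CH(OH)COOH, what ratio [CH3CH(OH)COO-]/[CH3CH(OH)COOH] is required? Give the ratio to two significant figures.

pKa = -log(1.5 × 10^-4) = 3.824
pH = pKa + log(r) ⇒ log(r) = 2.90 − 3.824 = -0.924
r = [CH3CH(OH)COO-]/[CH3CH(OH)COOH] = 10^(-0.924) = 0.119

ratio = 0.12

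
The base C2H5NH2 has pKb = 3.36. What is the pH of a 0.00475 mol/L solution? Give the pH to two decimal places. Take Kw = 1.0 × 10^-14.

pH = 11.09

C2H5NH2 + H2O ⇌ C2H5NH3+ + OH-
Kb = 10^(−3.36) = 4.37 × 10^-4
Let x = [OH-] at equilibrium. Kb = x²/(0.00475 − x).
Here C₀/Kb ≈ 10.9, so the small-x approximation fails. Use the quadratic:
x = [−0.000437 + √(0.000437² + 8.3e-06)]/2 = 1.24 × 10^-3 M
pOH = 2.91, so pH = 14.00 − pOH = 11.09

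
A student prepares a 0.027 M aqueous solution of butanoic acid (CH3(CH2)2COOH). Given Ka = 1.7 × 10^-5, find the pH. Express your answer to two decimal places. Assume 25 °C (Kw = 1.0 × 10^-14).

pH = 3.17

CH3(CH2)2COOH ⇌ CH3(CH2)2COO- + H+
Let x = [H+] at equilibrium. Ka = x²/(0.027 − x).
Assume x ≪ 0.027: x ≈ √(1.7 × 10^-5 × 0.027) = 6.77 × 10^-4 M
pH = −log[H+] = −log(6.77 × 10^-4) = 3.17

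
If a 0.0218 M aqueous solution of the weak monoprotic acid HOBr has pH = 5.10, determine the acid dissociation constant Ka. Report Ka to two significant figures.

[H+] = 10^(-5.10) = 7.94 × 10^-6 M
At equilibrium [HA] = 0.0218 − 7.94 × 10^-6 = 2.18 × 10^-2 M
Ka = [H+][A-]/[HA] = (7.94 × 10^-6)² / 2.18 × 10^-2 = 2.9 × 10^-9

Ka = 2.9 × 10^-9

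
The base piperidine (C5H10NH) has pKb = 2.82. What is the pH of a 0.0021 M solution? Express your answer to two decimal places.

pH = 11.07

C5H10NH + H2O ⇌ C5H10NH2+ + OH-
Kb = 10^(−2.82) = 1.51 × 10^-3
From the ICE table, Kb = [OH-]²/(0.0021 − [OH-]) = 1.51 × 10^-3.
The 5% rule fails; solving [OH-]² + Kb·[OH-] − Kb·C₀ = 0 exactly:
[OH-] = [−0.00151 + √(0.00151² + 1.27e-05)]/2 = 1.18 × 10^-3 M
pOH = −log(1.18 × 10^-3) = 2.93; pH = 14.00 − 2.93 = 11.07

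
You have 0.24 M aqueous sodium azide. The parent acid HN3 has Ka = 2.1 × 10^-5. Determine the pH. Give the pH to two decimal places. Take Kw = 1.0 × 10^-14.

pH = 9.03

N3- is the conjugate base of the weak acid HN3.
Kb = Kw/Ka = 1.0×10^-14 / 2.1 × 10^-5 = 4.76 × 10^-10
Kb = [OH-]²/(0.24 − [OH-]) = 4.76 × 10^-10
Since Kb ≪ C₀, [OH-] ≈ √(Kb·C₀) = 1.07 × 10^-5 M.
pOH = −log(1.07 × 10^-5) = 4.97; pH = 14.00 − 4.97 = 9.03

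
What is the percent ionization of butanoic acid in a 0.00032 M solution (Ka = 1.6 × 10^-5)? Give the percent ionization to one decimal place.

20.0%

CH3(CH2)2COOH ⇌ CH3(CH2)2COO- + H+; let x = [H+] at equilibrium.
Solve x² + 1.6e-05x − 5.12e-09 = 0 → x = 6.40 × 10^-5 M
Fraction ionized = 6.40 × 10^-5 / 0.00032 = 0.2000 → 20.0%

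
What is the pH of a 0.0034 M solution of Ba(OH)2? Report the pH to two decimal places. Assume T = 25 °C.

Ba(OH)2 is a strong base (each formula unit releases 2 OH-); [OH-] = 0.0068 M.
pOH = -log(0.0068) = 2.17
pH = 14.00 - 2.17 = 11.83

pH = 11.83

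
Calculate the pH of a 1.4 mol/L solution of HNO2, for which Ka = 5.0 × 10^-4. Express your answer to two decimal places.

HNO2 ⇌ NO2- + H+
From the ICE table, Ka = [H+]²/(1.4 − [H+]) = 5.0 × 10^-4.
Neglecting [H+] in the denominator: [H+] = √(5.0 × 10^-4 × 1.4) = 2.65 × 10^-2 M
pH = −log[H+] = −log(2.65 × 10^-2) = 1.58

pH = 1.58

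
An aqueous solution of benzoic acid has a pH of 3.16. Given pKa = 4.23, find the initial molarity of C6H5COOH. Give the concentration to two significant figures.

C₀ = 8.8 × 10^-3 M

[H+] = 10^(-3.16) = 6.92 × 10^-4 M = x
Ka = 10^(−4.23) = 5.89 × 10^-5
Ka = x²/(C₀ − x) ⇒ C₀ = x + x²/Ka
C₀ = 6.92 × 10^-4 + (6.92 × 10^-4)²/(5.89 × 10^-5) = 8.82 × 10^-3 M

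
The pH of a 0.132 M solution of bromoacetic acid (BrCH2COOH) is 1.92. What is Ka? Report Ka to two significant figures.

[H+] = 10^(-1.92) = 1.20 × 10^-2 M
At equilibrium [HA] = 0.132 − 1.20 × 10^-2 = 1.20 × 10^-1 M
Ka = [H+][A-]/[HA] = (1.20 × 10^-2)² / 1.20 × 10^-1 = 1.2 × 10^-3

Ka = 1.2 × 10^-3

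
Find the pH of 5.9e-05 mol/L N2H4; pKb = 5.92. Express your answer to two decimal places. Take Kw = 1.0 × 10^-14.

pH = 8.89

N2H4 + H2O ⇌ N2H5+ + OH-
Kb = 10^(−5.92) = 1.20 × 10^-6
Kb = x²/(5.9e-05 − x) = 1.20 × 10^-6
x is not negligible relative to C₀; solve x² + 1.2e-06·x − 7.08e-11 = 0.
x = (−Kb + √(Kb² + 4·Kb·C₀))/2 = 7.84 × 10^-6 M
pOH = −log(7.84 × 10^-6) = 5.11; pH = 14.00 − 5.11 = 8.89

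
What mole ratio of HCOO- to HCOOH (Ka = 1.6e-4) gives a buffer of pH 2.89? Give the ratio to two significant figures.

ratio = 0.12

pKa = -log(1.6 × 10^-4) = 3.796
pH = pKa + log(r) ⇒ log(r) = 2.89 − 3.796 = -0.906
r = [HCOO-]/[HCOOH] = 10^(-0.906) = 0.124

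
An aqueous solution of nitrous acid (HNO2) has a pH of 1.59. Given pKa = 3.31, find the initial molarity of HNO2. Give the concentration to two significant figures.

[H+] = 10^(-1.59) = 2.57 × 10^-2 M = x
Ka = 10^(−3.31) = 4.90 × 10^-4
Ka = x²/(C₀ − x) ⇒ C₀ = x + x²/Ka
C₀ = 2.57 × 10^-2 + (2.57 × 10^-2)²/(4.90 × 10^-4) = 1.37 M

C₀ = 1.4 M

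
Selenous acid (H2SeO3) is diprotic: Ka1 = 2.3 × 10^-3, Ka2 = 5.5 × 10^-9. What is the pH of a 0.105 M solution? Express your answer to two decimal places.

Since Ka1 ≫ Ka2, the first ionization dominates [H+].
Ka1 = x²/(0.105 − x) = 2.3 × 10^-3
Solving the quadratic: x = (−Ka1 + √(Ka1² + 4·Ka1·C₀))/2 = 1.44 × 10^-2 M
pH = −log(1.44 × 10^-2) = 1.84

pH = 1.84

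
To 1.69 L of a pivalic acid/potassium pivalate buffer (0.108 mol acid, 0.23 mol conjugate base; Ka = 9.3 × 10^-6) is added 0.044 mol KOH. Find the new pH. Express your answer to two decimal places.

pH = 5.66

OH- converts (CH3)3CCOOH to (CH3)3CCOO-: (CH3)3CCOOH → 0.064 mol, (CH3)3CCOO- → 0.274 mol.
pKa = −log(9.3 × 10^-6) = 5.032
pH = pKa + log([A⁻]/[HA]) = 5.032 + log(0.274/0.064) = 5.032 +0.632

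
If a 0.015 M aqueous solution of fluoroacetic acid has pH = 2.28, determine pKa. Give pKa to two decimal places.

[H+] = 10^(-2.28) = 5.25 × 10^-3 M
At equilibrium [HA] = 0.015 − 5.25 × 10^-3 = 9.75 × 10^-3 M
Ka = [H+][A-]/[HA] = (5.25 × 10^-3)² / 9.75 × 10^-3 = 2.83 × 10^-3
pKa = -log(2.83 × 10^-3) = 2.55

pKa = 2.55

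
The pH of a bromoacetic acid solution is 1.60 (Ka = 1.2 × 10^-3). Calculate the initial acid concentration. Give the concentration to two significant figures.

C₀ = 5.5 × 10^-1 M

[H+] = 10^(-1.60) = 2.51 × 10^-2 M = x
Ka = x²/(C₀ − x) ⇒ C₀ = x + x²/Ka
C₀ = 2.51 × 10^-2 + (2.51 × 10^-2)²/(1.2 × 10^-3) = 5.50 × 10^-1 M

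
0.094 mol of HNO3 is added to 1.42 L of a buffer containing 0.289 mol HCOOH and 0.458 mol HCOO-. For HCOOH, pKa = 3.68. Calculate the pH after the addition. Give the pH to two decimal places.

After neutralization: n(HCOOH) = 0.383 mol, n(HCOO-) = 0.364 mol.
pH = pKa + log(n_HCOO-/n_HCOOH) = 3.68 + log(0.364/0.383) = 3.68 + (-0.022)

pH = 3.66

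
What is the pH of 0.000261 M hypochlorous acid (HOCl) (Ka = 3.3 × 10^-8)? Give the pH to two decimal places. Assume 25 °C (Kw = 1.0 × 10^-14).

HOCl ⇌ OCl- + H+
From the ICE table, Ka = [H+]²/(0.000261 − [H+]) = 3.3 × 10^-8.
Assume [H+] ≪ 0.000261: [H+] ≈ √(3.3 × 10^-8 × 0.000261) = 2.93 × 10^-6 M
pH = −log[H+] = −log(2.93 × 10^-6) = 5.53

pH = 5.53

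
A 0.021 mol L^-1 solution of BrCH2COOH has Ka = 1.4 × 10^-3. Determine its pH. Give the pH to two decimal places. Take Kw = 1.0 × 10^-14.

BrCH2COOH ⇌ BrCH2COO- + H+
From the ICE table, Ka = [H+]²/(0.021 − [H+]) = 1.4 × 10^-3.
The 5% rule fails; solving [H+]² + Ka·[H+] − Ka·C₀ = 0 exactly:
[H+] = (−Ka + √(Ka² + 4·Ka·C₀))/2 = 4.77 × 10^-3 M
pH = −log[H+] = −log(4.77 × 10^-3) = 2.32

pH = 2.32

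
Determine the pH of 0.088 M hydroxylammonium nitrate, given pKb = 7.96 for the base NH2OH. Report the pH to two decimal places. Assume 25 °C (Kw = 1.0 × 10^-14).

NH3OH+ is the conjugate acid of the weak base NH2OH.
Kb = 10^(−7.96) = 1.10 × 10^-8
Ka = Kw/Kb = 1.0×10^-14 / 1.10 × 10^-8 = 9.09 × 10^-7
Let x = [H+] at equilibrium. Ka = x²/(0.088 − x).
Assume x ≪ 0.088: x ≈ √(9.09 × 10^-7 × 0.088) = 2.83 × 10^-4 M
pH = −log(2.83 × 10^-4) = 3.55

pH = 3.55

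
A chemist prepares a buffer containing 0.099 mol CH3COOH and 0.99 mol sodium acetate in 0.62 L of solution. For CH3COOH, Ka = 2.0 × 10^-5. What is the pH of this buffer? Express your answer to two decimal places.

pH = 5.70

pKa = −log(2.0 × 10^-5) = 4.699
pH = pKa + log([A⁻]/[HA]) = 4.699 + log(0.99/0.099)
pH = 4.699 + (+1.000) = 5.70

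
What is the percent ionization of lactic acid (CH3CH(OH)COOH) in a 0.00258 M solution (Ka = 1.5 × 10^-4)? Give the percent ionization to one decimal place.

CH3CH(OH)COOH ⇌ CH3CH(OH)COO- + H+; let x = [H+] at equilibrium.
Ka = x²/(C₀ − x); solving the quadratic gives x = 5.52 × 10^-4 M.
% ionization = x/C₀ × 100% = 5.52 × 10^-4/0.00258 × 100% = 21.4%

21.4%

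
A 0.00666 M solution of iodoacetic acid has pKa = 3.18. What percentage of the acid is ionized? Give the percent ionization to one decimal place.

26.9%

ICH2COOH ⇌ ICH2COO- + H+; let x = [H+] at equilibrium.
Ka = 10^(−3.18) = 6.61 × 10^-4
Ka = x²/(C₀ − x); solving the quadratic gives x = 1.79 × 10^-3 M.
% ionization = x/C₀ × 100% = 1.79 × 10^-3/0.00666 × 100% = 26.9%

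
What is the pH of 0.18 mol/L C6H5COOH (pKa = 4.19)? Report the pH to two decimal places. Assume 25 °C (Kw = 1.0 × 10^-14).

pH = 2.47

C6H5COOH ⇌ C6H5COO- + H+
Ka = 10^(−4.19) = 6.46 × 10^-5
Ka = [H+]²/(0.18 − [H+]) = 6.46 × 10^-5
Assume [H+] ≪ 0.18: [H+] ≈ √(6.46 × 10^-5 × 0.18) = 3.41 × 10^-3 M
Check: 1.9% ionized — well under 5%, approximation valid.
pH = −log[H+] = −log(3.41 × 10^-3) = 2.47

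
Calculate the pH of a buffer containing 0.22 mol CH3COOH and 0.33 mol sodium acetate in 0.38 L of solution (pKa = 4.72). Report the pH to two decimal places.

pH = 4.90

pH = pKa + log([A⁻]/[HA]) = 4.72 + log(0.33/0.22)
pH = 4.72 + (+0.176) = 4.90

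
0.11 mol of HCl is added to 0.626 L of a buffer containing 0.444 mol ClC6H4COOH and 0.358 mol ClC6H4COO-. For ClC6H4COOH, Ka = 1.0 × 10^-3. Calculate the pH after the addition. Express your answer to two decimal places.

pH = 2.65

After neutralization: n(ClC6H4COOH) = 0.554 mol, n(ClC6H4COO-) = 0.248 mol.
pKa = −log(1.0 × 10^-3) = 3.000
pH = pKa + log(n_ClC6H4COO-/n_ClC6H4COOH) = 3.000 + log(0.248/0.554) = 3.000 + (-0.349)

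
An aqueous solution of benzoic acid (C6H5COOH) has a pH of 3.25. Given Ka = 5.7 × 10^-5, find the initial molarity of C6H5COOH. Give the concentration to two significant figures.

[H+] = 10^(-3.25) = 5.62 × 10^-4 M = x
Ka = x²/(C₀ − x) ⇒ C₀ = x + x²/Ka
C₀ = 5.62 × 10^-4 + (5.62 × 10^-4)²/(5.7 × 10^-5) = 6.10 × 10^-3 M

C₀ = 6.1 × 10^-3 M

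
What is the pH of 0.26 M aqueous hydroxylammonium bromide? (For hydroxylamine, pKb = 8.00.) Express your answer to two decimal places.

NH3OH+ is the conjugate acid of the weak base NH2OH.
Kb = 10^(−8.00) = 1.00 × 10^-8
Ka = Kw/Kb = 1.0×10^-14 / 1.00 × 10^-8 = 1.00 × 10^-6
From the ICE table, Ka = [H+]²/(0.26 − [H+]) = 1.00 × 10^-6.
Neglecting [H+] in the denominator: [H+] = √(1.00 × 10^-6 × 0.26) = 5.10 × 10^-4 M
Check: 0.2% ionized — well under 5%, approximation valid.
pH = −log[H+] = −log(5.10 × 10^-4) = 3.29

pH = 3.29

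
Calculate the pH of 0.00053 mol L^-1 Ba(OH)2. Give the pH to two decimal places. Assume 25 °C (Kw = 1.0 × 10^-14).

pH = 11.03

Ba(OH)2 is a strong base (each formula unit releases 2 OH-); [OH-] = 0.00106 M.
pOH = -log(0.00106) = 2.97
pH = 14.00 - 2.97 = 11.03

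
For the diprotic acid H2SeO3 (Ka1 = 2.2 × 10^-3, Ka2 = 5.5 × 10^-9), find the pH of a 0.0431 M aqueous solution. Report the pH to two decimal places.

pH = 2.06

Since Ka1 ≫ Ka2, the first ionization dominates [H+].
Ka1 = x²/(0.0431 − x) = 2.2 × 10^-3
Solving the quadratic: x = (−Ka1 + √(Ka1² + 4·Ka1·C₀))/2 = 8.70 × 10^-3 M
pH = −log(8.70 × 10^-3) = 2.06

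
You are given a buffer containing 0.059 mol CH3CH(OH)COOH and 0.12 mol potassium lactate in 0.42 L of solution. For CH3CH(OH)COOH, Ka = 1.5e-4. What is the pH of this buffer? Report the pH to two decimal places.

pH = 4.13

pKa = −log(1.5 × 10^-4) = 3.824
Henderson–Hasselbalch: pH = pKa + log([CH3CH(OH)COO-]/[CH3CH(OH)COOH]) = 3.824 + log(0.12/0.059)
pH = 3.824 + (+0.308) = 4.13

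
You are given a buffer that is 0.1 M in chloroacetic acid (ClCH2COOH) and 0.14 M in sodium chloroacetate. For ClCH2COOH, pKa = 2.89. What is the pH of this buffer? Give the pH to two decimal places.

pH = pKa + log([A⁻]/[HA]) = 2.89 + log(0.14/0.1)
pH = 2.89 + (+0.146) = 3.04

pH = 3.04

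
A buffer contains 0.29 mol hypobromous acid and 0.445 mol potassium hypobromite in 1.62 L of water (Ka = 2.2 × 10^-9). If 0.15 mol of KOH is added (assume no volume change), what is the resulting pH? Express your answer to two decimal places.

After neutralization: n(HOBr) = 0.14 mol, n(OBr-) = 0.595 mol.
pKa = −log(2.2 × 10^-9) = 8.658
Henderson–Hasselbalch with mole ratio 0.595/0.14: pH = 8.658 + (+0.628)

pH = 9.29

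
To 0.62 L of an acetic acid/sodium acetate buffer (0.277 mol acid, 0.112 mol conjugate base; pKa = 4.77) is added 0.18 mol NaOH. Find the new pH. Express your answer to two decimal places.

pH = 5.25

After neutralization: n(CH3COOH) = 0.097 mol, n(CH3COO-) = 0.292 mol.
pH = pKa + log(n_CH3COO-/n_CH3COOH) = 4.77 + log(0.292/0.097) = 4.77 + (+0.479)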